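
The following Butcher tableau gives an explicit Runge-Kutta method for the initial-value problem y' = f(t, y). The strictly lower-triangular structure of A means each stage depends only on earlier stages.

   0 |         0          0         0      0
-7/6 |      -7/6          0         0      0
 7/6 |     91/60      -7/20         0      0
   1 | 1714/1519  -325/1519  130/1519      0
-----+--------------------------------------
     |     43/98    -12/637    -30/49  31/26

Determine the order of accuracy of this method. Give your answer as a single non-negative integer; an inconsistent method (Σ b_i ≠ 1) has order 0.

b = (43/98, -12/637, -30/49, 31/26)
c = (0, -7/6, 7/6, 1)
Ac = (0, 0, 49/120, 65/186)
Σ b_i: 43/98·1 + (-12/637)·1 + (-30/49)·1 + 31/26·1 = 1 ✓
b·c: (-12/637)·(-7/6) + (-30/49)·7/6 + 31/26·1 = 1/2 ✓
b·c²: (-12/637)·49/36 + (-30/49)·49/36 + 31/26·1 = 1/3 ✓
b·Ac: (-30/49)·49/120 + 31/26·65/186 = 1/6 ✓
b·c³: (-12/637)·(-343/216) + (-30/49)·343/216 + 31/26·1 = 1/4 ✓
b·(c∘Ac): (-30/49)·343/720 + 31/26·65/186 = 1/8 ✓
b·Ac²: (-30/49)·(-343/720) + 31/26·(-65/372) = 1/12 ✓
b·A²c: 31/26·13/372 = 1/24 ✓; 4 stages ⇒ order 4.

4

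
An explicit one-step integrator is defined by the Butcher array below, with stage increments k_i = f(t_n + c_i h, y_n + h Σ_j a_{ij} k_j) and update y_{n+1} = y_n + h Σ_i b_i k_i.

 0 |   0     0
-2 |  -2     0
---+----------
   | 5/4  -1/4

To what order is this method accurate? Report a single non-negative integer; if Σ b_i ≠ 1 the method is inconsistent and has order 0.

2

b = (5/4, -1/4)
c = (0, -2)
Σ b_i: 5/4·1 + (-1/4)·1 = 1 ✓
b·c: (-1/4)·(-2) = 1/2 ✓; 2 stages ⇒ order 2.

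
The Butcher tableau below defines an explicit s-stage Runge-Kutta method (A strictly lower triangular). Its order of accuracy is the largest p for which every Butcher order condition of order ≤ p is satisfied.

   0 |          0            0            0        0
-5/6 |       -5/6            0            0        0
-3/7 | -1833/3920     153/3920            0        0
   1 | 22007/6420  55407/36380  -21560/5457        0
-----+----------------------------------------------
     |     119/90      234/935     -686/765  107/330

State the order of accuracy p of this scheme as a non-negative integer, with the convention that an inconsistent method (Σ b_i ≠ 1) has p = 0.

b = (119/90, 234/935, -686/765, 107/330)
c = (0, -5/6, -3/7, 1)
Ac = (0, 0, -51/1568, 363/856)
Σ b_i: 119/90·1 + 234/935·1 + (-686/765)·1 + 107/330·1 = 1 ✓
b·c: 234/935·(-5/6) + (-686/765)·(-3/7) + 107/330·1 = 1/2 ✓
b·c²: 234/935·25/36 + (-686/765)·9/49 + 107/330·1 = 1/3 ✓
b·Ac: (-686/765)·(-51/1568) + 107/330·363/856 = 1/6 ✓
b·c³: 234/935·(-125/216) + (-686/765)·(-27/343) + 107/330·1 = 1/4 ✓
b·(c∘Ac): (-686/765)·153/10976 + 107/330·363/856 = 1/8 ✓
b·Ac²: (-686/765)·85/3136 + 107/330·1705/5136 = 1/12 ✓
b·A²c: 107/330·55/428 = 1/24 ✓; 4 stages ⇒ order 4.

4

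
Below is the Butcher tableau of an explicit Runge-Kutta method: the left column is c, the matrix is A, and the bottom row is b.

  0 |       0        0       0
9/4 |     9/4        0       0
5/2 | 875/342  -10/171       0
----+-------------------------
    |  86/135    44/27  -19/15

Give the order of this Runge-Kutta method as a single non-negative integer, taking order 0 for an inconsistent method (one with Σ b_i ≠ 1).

b = (86/135, 44/27, -19/15)
c = (0, 9/4, 5/2)
Ac = (0, 0, -5/38)
Σ b_i: 86/135·1 + 44/27·1 + (-19/15)·1 = 1 ✓
b·c: 44/27·9/4 + (-19/15)·5/2 = 1/2 ✓
b·c²: 44/27·81/16 + (-19/15)·25/4 = 1/3 ✓
b·Ac: (-19/15)·(-5/38) = 1/6 ✓; 3 stages ⇒ order 3.

3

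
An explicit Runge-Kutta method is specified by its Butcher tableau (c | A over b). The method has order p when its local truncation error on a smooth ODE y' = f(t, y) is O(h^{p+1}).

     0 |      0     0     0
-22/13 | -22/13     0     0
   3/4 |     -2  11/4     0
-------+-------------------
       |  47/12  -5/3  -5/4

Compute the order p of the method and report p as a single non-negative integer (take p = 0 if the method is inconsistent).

b = (47/12, -5/3, -5/4)
c = (0, -22/13, 3/4)
Ac = (0, 0, -121/26)
Σ b_i: 47/12·1 + (-5/3)·1 + (-5/4)·1 = 1 ✓
b·c: (-5/3)·(-22/13) + (-5/4)·3/4 = 1175/624 ≠ 1/2 ⇒ order 1.

1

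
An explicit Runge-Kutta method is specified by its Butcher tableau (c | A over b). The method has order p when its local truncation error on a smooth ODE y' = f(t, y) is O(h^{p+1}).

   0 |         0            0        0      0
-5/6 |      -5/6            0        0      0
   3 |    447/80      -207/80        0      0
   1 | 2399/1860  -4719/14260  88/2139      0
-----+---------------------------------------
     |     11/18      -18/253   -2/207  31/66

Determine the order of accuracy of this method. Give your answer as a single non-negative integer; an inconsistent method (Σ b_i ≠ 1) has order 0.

4

b = (11/18, -18/253, -2/207, 31/66)
c = (0, -5/6, 3, 1)
Ac = (0, 0, 69/32, 99/248)
Σ b_i: 11/18·1 + (-18/253)·1 + (-2/207)·1 + 31/66·1 = 1 ✓
b·c: (-18/253)·(-5/6) + (-2/207)·3 + 31/66·1 = 1/2 ✓
b·c²: (-18/253)·25/36 + (-2/207)·9 + 31/66·1 = 1/3 ✓
b·Ac: (-2/207)·69/32 + 31/66·99/248 = 1/6 ✓
b·c³: (-18/253)·(-125/216) + (-2/207)·27 + 31/66·1 = 1/4 ✓
b·(c∘Ac): (-2/207)·207/32 + 31/66·99/248 = 1/8 ✓
b·Ac²: (-2/207)·(-115/64) + 31/66·209/1488 = 1/12 ✓
b·A²c: 31/66·11/124 = 1/24 ✓; 4 stages ⇒ order 4.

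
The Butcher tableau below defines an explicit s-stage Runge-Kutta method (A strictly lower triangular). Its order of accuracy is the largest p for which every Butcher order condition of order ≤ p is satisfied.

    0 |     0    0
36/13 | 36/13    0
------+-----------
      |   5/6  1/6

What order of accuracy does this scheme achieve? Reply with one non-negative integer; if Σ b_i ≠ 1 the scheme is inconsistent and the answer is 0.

1

b = (5/6, 1/6)
c = (0, 36/13)
Σ b_i: 5/6·1 + 1/6·1 = 1 ✓
b·c: 1/6·36/13 = 6/13 ≠ 1/2 ⇒ order 1.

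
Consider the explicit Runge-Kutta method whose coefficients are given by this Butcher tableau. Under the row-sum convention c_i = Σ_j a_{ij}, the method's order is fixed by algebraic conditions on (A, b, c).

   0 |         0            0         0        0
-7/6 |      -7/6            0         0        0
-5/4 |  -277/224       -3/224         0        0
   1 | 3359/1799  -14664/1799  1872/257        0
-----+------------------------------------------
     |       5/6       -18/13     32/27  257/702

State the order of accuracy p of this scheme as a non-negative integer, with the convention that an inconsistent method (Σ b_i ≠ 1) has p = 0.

b = (5/6, -18/13, 32/27, 257/702)
c = (0, -7/6, -5/4, 1)
Ac = (0, 0, 1/64, 104/257)
Σ b_i: 5/6·1 + (-18/13)·1 + 32/27·1 + 257/702·1 = 1 ✓
b·c: (-18/13)·(-7/6) + 32/27·(-5/4) + 257/702·1 = 1/2 ✓
b·c²: (-18/13)·49/36 + 32/27·25/16 + 257/702·1 = 1/3 ✓
b·Ac: 32/27·1/64 + 257/702·104/257 = 1/6 ✓
b·c³: (-18/13)·(-343/216) + 32/27·(-125/64) + 257/702·1 = 1/4 ✓
b·(c∘Ac): 32/27·(-5/256) + 257/702·104/257 = 1/8 ✓
b·Ac²: 32/27·(-7/384) + 257/702·221/771 = 1/12 ✓
b·A²c: 257/702·117/1028 = 1/24 ✓; 4 stages ⇒ order 4.

4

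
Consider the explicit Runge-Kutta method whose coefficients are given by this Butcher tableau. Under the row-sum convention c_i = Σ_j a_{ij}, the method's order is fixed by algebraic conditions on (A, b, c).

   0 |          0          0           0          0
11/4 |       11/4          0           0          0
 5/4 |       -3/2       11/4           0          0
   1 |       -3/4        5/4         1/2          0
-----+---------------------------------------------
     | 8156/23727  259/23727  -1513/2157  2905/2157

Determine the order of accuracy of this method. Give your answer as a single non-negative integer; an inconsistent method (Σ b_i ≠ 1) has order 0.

b = (8156/23727, 259/23727, -1513/2157, 2905/2157)
c = (0, 11/4, 5/4, 1)
Ac = (0, 0, 121/16, 65/16)
Σ b_i: 8156/23727·1 + 259/23727·1 + (-1513/2157)·1 + 2905/2157·1 = 1 ✓
b·c: 259/23727·11/4 + (-1513/2157)·5/4 + 2905/2157·1 = 1/2 ✓
b·c²: 259/23727·121/16 + (-1513/2157)·25/16 + 2905/2157·1 = 1/3 ✓
b·Ac: (-1513/2157)·121/16 + 2905/2157·65/16 = 1/6 ✓
b·c³: 259/23727·1331/64 + (-1513/2157)·125/64 + 2905/2157·1 = 4689/23008 ≠ 1/4 ⇒ order 3.
b·(c∘Ac): (-1513/2157)·605/64 + 2905/2157·65/16 = -53355/46016 ≠ 1/8
b·Ac²: (-1513/2157)·1331/64 + 2905/2157·655/64 = -27757/34512 ≠ 1/12
b·A²c: 2905/2157·121/32 = 351505/69024 ≠ 1/24

3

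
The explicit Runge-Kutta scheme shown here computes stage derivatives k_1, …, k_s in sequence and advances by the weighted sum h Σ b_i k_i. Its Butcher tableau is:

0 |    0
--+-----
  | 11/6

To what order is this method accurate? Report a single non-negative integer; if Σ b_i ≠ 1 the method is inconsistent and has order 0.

0

b = (11/6)
c = (0)
Σ b_i: 11/6·1 = 11/6 ≠ 1 ⇒ order 0.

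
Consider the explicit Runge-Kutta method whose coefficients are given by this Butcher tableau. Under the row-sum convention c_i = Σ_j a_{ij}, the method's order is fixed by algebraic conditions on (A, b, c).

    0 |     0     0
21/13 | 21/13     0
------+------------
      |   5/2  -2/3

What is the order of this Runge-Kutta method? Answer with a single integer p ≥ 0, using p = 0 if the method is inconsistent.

b = (5/2, -2/3)
c = (0, 21/13)
Σ b_i: 5/2·1 + (-2/3)·1 = 11/6 ≠ 1 ⇒ order 0.

0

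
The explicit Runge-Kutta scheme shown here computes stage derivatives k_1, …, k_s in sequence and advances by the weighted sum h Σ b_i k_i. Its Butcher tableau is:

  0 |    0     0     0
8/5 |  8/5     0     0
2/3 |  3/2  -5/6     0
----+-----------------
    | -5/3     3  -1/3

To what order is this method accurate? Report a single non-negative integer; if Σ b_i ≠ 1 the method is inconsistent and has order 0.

1

b = (-5/3, 3, -1/3)
c = (0, 8/5, 2/3)
Ac = (0, 0, -4/3)
Σ b_i: (-5/3)·1 + 3·1 + (-1/3)·1 = 1 ✓
b·c: 3·8/5 + (-1/3)·2/3 = 206/45 ≠ 1/2 ⇒ order 1.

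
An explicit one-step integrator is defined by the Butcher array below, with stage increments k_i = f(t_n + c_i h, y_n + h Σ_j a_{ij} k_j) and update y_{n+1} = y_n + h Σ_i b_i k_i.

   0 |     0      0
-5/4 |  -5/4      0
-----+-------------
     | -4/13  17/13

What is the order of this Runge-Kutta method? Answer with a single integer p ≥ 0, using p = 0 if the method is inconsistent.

b = (-4/13, 17/13)
c = (0, -5/4)
Σ b_i: (-4/13)·1 + 17/13·1 = 1 ✓
b·c: 17/13·(-5/4) = -85/52 ≠ 1/2 ⇒ order 1.

1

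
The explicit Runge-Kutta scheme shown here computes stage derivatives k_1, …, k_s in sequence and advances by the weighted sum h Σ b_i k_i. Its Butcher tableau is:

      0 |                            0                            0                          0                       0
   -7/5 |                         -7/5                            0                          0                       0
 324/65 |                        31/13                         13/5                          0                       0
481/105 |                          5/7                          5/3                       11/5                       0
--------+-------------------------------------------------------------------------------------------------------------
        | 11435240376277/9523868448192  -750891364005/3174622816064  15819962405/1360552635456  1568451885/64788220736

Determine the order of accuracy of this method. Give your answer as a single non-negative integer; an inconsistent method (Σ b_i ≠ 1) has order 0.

3

b = (11435240376277/9523868448192, -750891364005/3174622816064, 15819962405/1360552635456, 1568451885/64788220736)
c = (0, -7/5, 324/65, 481/105)
Ac = (0, 0, -91/25, 8417/975)
Σ b_i: 11435240376277/9523868448192·1 + (-750891364005/3174622816064)·1 + 15819962405/1360552635456·1 + 1568451885/64788220736·1 = 1 ✓
b·c: (-750891364005/3174622816064)·(-7/5) + 15819962405/1360552635456·324/65 + 1568451885/64788220736·481/105 = 1/2 ✓
b·c²: (-750891364005/3174622816064)·49/25 + 15819962405/1360552635456·104976/4225 + 1568451885/64788220736·231361/11025 = 1/3 ✓
b·Ac: 15819962405/1360552635456·(-91/25) + 1568451885/64788220736·8417/975 = 1/6 ✓
b·c³: (-750891364005/3174622816064)·(-343/125) + 15819962405/1360552635456·34012224/274625 + 1568451885/64788220736·111284641/1157625 = 10252323711858937/2321442934246800 ≠ 1/4 ⇒ order 3.
b·(c∘Ac): 15819962405/1360552635456·(-2268/125) + 1568451885/64788220736·311429/7875 = 3626879789429/4859116555200 ≠ 1/8
b·Ac²: 15819962405/1360552635456·637/125 + 1568451885/64788220736·3671233/63375 = 4616498093039/3158425760880 ≠ 1/12
b·A²c: 1568451885/64788220736·(-1001/125) = -314004067377/1619705518400 ≠ 1/24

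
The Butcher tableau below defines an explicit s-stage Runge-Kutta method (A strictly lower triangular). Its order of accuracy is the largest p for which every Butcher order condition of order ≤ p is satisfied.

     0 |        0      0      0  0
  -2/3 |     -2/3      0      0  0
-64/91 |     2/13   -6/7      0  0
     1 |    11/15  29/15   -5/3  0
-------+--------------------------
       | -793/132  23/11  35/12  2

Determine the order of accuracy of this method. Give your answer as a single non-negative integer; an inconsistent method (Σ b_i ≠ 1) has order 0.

1

b = (-793/132, 23/11, 35/12, 2)
c = (0, -2/3, -64/91, 1)
Ac = (0, 0, 4/7, -478/4095)
Σ b_i: (-793/132)·1 + 23/11·1 + 35/12·1 + 2·1 = 1 ✓
b·c: 23/11·(-2/3) + 35/12·(-64/91) + 2·1 = -620/429 ≠ 1/2 ⇒ order 1.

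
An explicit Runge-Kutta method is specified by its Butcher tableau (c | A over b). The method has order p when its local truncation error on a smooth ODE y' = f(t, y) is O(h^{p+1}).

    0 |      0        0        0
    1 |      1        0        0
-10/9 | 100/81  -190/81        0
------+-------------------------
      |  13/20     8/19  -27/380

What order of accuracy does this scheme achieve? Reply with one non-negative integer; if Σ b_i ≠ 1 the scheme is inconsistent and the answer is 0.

3

b = (13/20, 8/19, -27/380)
c = (0, 1, -10/9)
Ac = (0, 0, -190/81)
Σ b_i: 13/20·1 + 8/19·1 + (-27/380)·1 = 1 ✓
b·c: 8/19·1 + (-27/380)·(-10/9) = 1/2 ✓
b·c²: 8/19·1 + (-27/380)·100/81 = 1/3 ✓
b·Ac: (-27/380)·(-190/81) = 1/6 ✓; 3 stages ⇒ order 3.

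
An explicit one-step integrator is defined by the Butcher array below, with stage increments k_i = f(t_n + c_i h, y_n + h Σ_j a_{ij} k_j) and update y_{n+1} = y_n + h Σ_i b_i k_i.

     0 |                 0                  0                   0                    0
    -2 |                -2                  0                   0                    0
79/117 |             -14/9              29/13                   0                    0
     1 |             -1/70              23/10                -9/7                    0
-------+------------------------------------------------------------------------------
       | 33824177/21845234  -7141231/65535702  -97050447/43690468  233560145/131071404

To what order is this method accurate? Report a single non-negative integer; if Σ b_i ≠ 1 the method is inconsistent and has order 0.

3

b = (33824177/21845234, -7141231/65535702, -97050447/43690468, 233560145/131071404)
c = (0, -2, 79/117, 1)
Ac = (0, 0, -58/13, -2488/455)
Σ b_i: 33824177/21845234·1 + (-7141231/65535702)·1 + (-97050447/43690468)·1 + 233560145/131071404·1 = 1 ✓
b·c: (-7141231/65535702)·(-2) + (-97050447/43690468)·79/117 + 233560145/131071404·1 = 1/2 ✓
b·c²: (-7141231/65535702)·4 + (-97050447/43690468)·6241/13689 + 233560145/131071404·1 = 1/3 ✓
b·Ac: (-97050447/43690468)·(-58/13) + 233560145/131071404·(-2488/455) = 1/6 ✓
b·c³: (-7141231/65535702)·(-8) + (-97050447/43690468)·493039/1601613 + 233560145/131071404·1 = 15104237453/7667677134 ≠ 1/4 ⇒ order 3.
b·(c∘Ac): (-97050447/43690468)·(-4582/1521) + 233560145/131071404·(-2488/455) = -200023325/65535702 ≠ 1/8
b·Ac²: (-97050447/43690468)·116/13 + 233560145/131071404·458557/53235 = -68575979321/15335354268 ≠ 1/12
b·A²c: 233560145/131071404·522/91 = 223293765/21845234 ≠ 1/24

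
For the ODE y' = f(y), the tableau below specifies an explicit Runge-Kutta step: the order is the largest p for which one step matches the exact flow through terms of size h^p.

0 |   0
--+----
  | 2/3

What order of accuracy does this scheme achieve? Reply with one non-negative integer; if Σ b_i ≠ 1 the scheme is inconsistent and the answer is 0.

0

b = (2/3)
c = (0)
Σ b_i: 2/3·1 = 2/3 ≠ 1 ⇒ order 0.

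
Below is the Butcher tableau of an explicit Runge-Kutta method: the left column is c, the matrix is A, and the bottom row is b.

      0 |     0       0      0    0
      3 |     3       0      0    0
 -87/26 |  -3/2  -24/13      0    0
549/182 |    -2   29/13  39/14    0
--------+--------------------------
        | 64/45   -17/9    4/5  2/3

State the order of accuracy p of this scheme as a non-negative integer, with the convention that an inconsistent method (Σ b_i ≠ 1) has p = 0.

b = (64/45, -17/9, 4/5, 2/3)
c = (0, 3, -87/26, 549/182)
Ac = (0, 0, -72/13, -957/364)
Σ b_i: 64/45·1 + (-17/9)·1 + 4/5·1 + 2/3·1 = 1 ✓
b·c: (-17/9)·3 + 4/5·(-87/26) + 2/3·549/182 = -8644/1365 ≠ 1/2 ⇒ order 1.

1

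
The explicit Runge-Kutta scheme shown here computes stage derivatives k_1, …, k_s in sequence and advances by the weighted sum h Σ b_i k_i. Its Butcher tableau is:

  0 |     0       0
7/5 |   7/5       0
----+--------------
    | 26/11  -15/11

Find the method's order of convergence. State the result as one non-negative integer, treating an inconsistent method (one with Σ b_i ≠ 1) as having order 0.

b = (26/11, -15/11)
c = (0, 7/5)
Σ b_i: 26/11·1 + (-15/11)·1 = 1 ✓
b·c: (-15/11)·7/5 = -21/11 ≠ 1/2 ⇒ order 1.

1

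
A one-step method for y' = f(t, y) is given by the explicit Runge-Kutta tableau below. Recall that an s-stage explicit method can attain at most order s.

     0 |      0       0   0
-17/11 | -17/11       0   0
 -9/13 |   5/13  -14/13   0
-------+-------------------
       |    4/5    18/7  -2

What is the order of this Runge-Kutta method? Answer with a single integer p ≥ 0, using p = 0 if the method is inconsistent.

0

b = (4/5, 18/7, -2)
c = (0, -17/11, -9/13)
Ac = (0, 0, 238/143)
Σ b_i: 4/5·1 + 18/7·1 + (-2)·1 = 48/35 ≠ 1 ⇒ order 0.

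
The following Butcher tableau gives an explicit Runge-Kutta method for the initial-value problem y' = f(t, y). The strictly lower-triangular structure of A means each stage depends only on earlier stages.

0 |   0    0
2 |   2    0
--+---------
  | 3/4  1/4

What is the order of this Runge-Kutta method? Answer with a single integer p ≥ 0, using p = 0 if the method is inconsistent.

2

b = (3/4, 1/4)
c = (0, 2)
Σ b_i: 3/4·1 + 1/4·1 = 1 ✓
b·c: 1/4·2 = 1/2 ✓; 2 stages ⇒ order 2.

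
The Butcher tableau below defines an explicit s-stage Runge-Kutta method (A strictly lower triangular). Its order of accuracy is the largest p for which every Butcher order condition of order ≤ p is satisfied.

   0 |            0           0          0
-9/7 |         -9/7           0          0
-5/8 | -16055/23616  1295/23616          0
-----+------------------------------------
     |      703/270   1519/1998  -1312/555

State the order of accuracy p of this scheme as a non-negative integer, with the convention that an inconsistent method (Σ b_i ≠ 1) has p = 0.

b = (703/270, 1519/1998, -1312/555)
c = (0, -9/7, -5/8)
Ac = (0, 0, -185/2624)
Σ b_i: 703/270·1 + 1519/1998·1 + (-1312/555)·1 = 1 ✓
b·c: 1519/1998·(-9/7) + (-1312/555)·(-5/8) = 1/2 ✓
b·c²: 1519/1998·81/49 + (-1312/555)·25/64 = 1/3 ✓
b·Ac: (-1312/555)·(-185/2624) = 1/6 ✓; 3 stages ⇒ order 3.

3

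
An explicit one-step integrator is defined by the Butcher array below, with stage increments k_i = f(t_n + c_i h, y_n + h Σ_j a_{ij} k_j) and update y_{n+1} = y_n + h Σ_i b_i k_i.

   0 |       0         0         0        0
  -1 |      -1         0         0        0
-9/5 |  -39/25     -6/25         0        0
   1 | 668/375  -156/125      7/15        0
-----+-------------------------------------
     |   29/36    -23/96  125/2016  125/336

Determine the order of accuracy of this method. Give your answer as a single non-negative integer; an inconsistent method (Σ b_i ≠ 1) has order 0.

b = (29/36, -23/96, 125/2016, 125/336)
c = (0, -1, -9/5, 1)
Ac = (0, 0, 6/25, 51/125)
Σ b_i: 29/36·1 + (-23/96)·1 + 125/2016·1 + 125/336·1 = 1 ✓
b·c: (-23/96)·(-1) + 125/2016·(-9/5) + 125/336·1 = 1/2 ✓
b·c²: (-23/96)·1 + 125/2016·81/25 + 125/336·1 = 1/3 ✓
b·Ac: 125/2016·6/25 + 125/336·51/125 = 1/6 ✓
b·c³: (-23/96)·(-1) + 125/2016·(-729/125) + 125/336·1 = 1/4 ✓
b·(c∘Ac): 125/2016·(-54/125) + 125/336·51/125 = 1/8 ✓
b·Ac²: 125/2016·(-6/25) + 125/336·33/125 = 1/12 ✓
b·A²c: 125/336·14/125 = 1/24 ✓; 4 stages ⇒ order 4.

4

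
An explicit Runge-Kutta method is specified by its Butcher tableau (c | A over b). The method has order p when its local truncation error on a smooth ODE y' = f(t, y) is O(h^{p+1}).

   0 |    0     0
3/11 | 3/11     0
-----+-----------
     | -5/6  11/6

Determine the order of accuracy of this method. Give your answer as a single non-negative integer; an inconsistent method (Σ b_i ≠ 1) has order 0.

2

b = (-5/6, 11/6)
c = (0, 3/11)
Σ b_i: (-5/6)·1 + 11/6·1 = 1 ✓
b·c: 11/6·3/11 = 1/2 ✓; 2 stages ⇒ order 2.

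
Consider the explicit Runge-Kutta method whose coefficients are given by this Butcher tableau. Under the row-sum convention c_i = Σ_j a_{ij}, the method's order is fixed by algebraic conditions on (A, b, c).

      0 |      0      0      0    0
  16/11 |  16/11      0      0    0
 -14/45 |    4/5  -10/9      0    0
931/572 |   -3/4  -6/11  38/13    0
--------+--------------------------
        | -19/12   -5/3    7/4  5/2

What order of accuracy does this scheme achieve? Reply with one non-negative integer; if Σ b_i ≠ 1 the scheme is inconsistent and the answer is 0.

1

b = (-19/12, -5/3, 7/4, 5/2)
c = (0, 16/11, -14/45, 931/572)
Ac = (0, 0, -160/99, -120532/70785)
Σ b_i: (-19/12)·1 + (-5/3)·1 + 7/4·1 + 5/2·1 = 1 ✓
b·c: (-5/3)·16/11 + 7/4·(-14/45) + 5/2·931/572 = 56647/51480 ≠ 1/2 ⇒ order 1.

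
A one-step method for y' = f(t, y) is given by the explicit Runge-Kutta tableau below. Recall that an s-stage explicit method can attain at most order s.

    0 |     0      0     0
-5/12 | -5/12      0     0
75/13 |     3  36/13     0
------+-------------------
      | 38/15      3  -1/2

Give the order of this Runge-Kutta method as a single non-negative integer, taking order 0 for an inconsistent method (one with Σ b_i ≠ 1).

0

b = (38/15, 3, -1/2)
c = (0, -5/12, 75/13)
Ac = (0, 0, -15/13)
Σ b_i: 38/15·1 + 3·1 + (-1/2)·1 = 151/30 ≠ 1 ⇒ order 0.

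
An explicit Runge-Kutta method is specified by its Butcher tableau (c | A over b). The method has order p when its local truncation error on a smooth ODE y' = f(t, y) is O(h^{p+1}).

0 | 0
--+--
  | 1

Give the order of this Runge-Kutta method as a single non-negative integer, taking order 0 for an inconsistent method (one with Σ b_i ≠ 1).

1

b = (1)
c = (0)
Σ b_i: 1·1 = 1 ✓; 1 stage ⇒ order 1.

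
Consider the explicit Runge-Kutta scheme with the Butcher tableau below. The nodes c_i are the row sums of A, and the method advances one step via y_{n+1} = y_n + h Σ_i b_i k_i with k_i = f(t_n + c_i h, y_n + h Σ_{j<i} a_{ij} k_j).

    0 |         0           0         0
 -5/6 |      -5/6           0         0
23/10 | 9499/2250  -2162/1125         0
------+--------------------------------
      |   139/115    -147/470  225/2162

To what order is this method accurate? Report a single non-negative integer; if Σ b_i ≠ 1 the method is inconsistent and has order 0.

3

b = (139/115, -147/470, 225/2162)
c = (0, -5/6, 23/10)
Ac = (0, 0, 1081/675)
Σ b_i: 139/115·1 + (-147/470)·1 + 225/2162·1 = 1 ✓
b·c: (-147/470)·(-5/6) + 225/2162·23/10 = 1/2 ✓
b·c²: (-147/470)·25/36 + 225/2162·529/100 = 1/3 ✓
b·Ac: 225/2162·1081/675 = 1/6 ✓; 3 stages ⇒ order 3.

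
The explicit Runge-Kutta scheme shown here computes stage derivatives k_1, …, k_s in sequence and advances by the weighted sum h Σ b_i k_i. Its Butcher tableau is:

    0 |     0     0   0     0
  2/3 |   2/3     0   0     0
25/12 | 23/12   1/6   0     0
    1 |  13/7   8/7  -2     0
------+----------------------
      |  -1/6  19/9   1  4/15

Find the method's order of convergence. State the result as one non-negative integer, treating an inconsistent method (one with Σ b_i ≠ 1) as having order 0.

b = (-1/6, 19/9, 1, 4/15)
c = (0, 2/3, 25/12, 1)
Ac = (0, 0, 1/9, -143/42)
Σ b_i: (-1/6)·1 + 19/9·1 + 1·1 + 4/15·1 = 289/90 ≠ 1 ⇒ order 0.

0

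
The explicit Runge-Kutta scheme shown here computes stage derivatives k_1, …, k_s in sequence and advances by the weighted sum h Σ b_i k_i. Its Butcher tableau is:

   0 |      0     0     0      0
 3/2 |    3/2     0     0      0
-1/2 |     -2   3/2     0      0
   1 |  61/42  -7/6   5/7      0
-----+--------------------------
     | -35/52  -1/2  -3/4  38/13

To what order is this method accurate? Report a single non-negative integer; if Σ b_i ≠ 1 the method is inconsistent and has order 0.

b = (-35/52, -1/2, -3/4, 38/13)
c = (0, 3/2, -1/2, 1)
Ac = (0, 0, 9/4, -59/28)
Σ b_i: (-35/52)·1 + (-1/2)·1 + (-3/4)·1 + 38/13·1 = 1 ✓
b·c: (-1/2)·3/2 + (-3/4)·(-1/2) + 38/13·1 = 265/104 ≠ 1/2 ⇒ order 1.

1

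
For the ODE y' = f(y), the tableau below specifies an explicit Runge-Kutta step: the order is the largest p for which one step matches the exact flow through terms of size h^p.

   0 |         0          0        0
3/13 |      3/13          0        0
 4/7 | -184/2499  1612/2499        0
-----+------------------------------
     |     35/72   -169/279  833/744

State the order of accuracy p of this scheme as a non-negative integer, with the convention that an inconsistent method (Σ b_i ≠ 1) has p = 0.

b = (35/72, -169/279, 833/744)
c = (0, 3/13, 4/7)
Ac = (0, 0, 124/833)
Σ b_i: 35/72·1 + (-169/279)·1 + 833/744·1 = 1 ✓
b·c: (-169/279)·3/13 + 833/744·4/7 = 1/2 ✓
b·c²: (-169/279)·9/169 + 833/744·16/49 = 1/3 ✓
b·Ac: 833/744·124/833 = 1/6 ✓; 3 stages ⇒ order 3.

3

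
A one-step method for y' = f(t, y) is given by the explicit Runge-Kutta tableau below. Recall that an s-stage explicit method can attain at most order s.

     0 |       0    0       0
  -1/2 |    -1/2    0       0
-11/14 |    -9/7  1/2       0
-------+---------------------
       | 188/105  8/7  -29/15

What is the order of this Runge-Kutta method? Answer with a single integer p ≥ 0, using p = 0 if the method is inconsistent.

1

b = (188/105, 8/7, -29/15)
c = (0, -1/2, -11/14)
Ac = (0, 0, -1/4)
Σ b_i: 188/105·1 + 8/7·1 + (-29/15)·1 = 1 ✓
b·c: 8/7·(-1/2) + (-29/15)·(-11/14) = 199/210 ≠ 1/2 ⇒ order 1.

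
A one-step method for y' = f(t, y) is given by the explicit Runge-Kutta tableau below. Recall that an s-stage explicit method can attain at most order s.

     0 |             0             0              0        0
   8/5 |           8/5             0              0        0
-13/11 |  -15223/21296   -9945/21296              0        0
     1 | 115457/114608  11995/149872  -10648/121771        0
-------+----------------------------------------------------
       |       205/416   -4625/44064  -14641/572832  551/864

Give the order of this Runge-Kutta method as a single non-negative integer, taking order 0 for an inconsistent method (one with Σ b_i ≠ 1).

4

b = (205/416, -4625/44064, -14641/572832, 551/864)
c = (0, 8/5, -13/11, 1)
Ac = (0, 0, -1989/2662, 255/1102)
Σ b_i: 205/416·1 + (-4625/44064)·1 + (-14641/572832)·1 + 551/864·1 = 1 ✓
b·c: (-4625/44064)·8/5 + (-14641/572832)·(-13/11) + 551/864·1 = 1/2 ✓
b·c²: (-4625/44064)·64/25 + (-14641/572832)·169/121 + 551/864·1 = 1/3 ✓
b·Ac: (-14641/572832)·(-1989/2662) + 551/864·255/1102 = 1/6 ✓
b·c³: (-4625/44064)·512/125 + (-14641/572832)·(-2197/1331) + 551/864·1 = 1/4 ✓
b·(c∘Ac): (-14641/572832)·25857/29282 + 551/864·255/1102 = 1/8 ✓
b·Ac²: (-14641/572832)·(-7956/6655) + 551/864·12/145 = 1/12 ✓
b·A²c: 551/864·36/551 = 1/24 ✓; 4 stages ⇒ order 4.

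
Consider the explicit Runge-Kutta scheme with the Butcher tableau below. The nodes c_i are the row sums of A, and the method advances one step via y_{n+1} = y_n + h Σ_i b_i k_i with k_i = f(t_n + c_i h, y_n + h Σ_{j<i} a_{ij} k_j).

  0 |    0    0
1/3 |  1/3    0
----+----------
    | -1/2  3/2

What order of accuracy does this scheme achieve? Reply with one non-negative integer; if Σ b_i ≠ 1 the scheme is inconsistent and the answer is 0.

2

b = (-1/2, 3/2)
c = (0, 1/3)
Σ b_i: (-1/2)·1 + 3/2·1 = 1 ✓
b·c: 3/2·1/3 = 1/2 ✓; 2 stages ⇒ order 2.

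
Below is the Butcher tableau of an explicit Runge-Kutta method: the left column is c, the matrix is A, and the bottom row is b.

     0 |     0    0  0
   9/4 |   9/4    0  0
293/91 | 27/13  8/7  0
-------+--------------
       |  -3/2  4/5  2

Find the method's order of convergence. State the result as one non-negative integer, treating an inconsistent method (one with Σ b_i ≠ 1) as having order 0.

b = (-3/2, 4/5, 2)
c = (0, 9/4, 293/91)
Ac = (0, 0, 18/7)
Σ b_i: (-3/2)·1 + 4/5·1 + 2·1 = 13/10 ≠ 1 ⇒ order 0.

0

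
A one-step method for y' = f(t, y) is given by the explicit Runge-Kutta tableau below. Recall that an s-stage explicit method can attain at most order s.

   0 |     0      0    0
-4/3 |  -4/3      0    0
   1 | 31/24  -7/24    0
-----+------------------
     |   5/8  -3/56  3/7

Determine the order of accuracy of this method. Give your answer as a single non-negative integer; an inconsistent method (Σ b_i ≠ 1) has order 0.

b = (5/8, -3/56, 3/7)
c = (0, -4/3, 1)
Ac = (0, 0, 7/18)
Σ b_i: 5/8·1 + (-3/56)·1 + 3/7·1 = 1 ✓
b·c: (-3/56)·(-4/3) + 3/7·1 = 1/2 ✓
b·c²: (-3/56)·16/9 + 3/7·1 = 1/3 ✓
b·Ac: 3/7·7/18 = 1/6 ✓; 3 stages ⇒ order 3.

3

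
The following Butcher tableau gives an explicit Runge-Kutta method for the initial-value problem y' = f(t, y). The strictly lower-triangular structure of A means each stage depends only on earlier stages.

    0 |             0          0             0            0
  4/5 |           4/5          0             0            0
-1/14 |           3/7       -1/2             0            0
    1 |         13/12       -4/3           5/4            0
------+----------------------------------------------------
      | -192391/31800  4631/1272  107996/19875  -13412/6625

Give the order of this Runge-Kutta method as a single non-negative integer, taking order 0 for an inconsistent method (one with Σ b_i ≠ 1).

3

b = (-192391/31800, 4631/1272, 107996/19875, -13412/6625)
c = (0, 4/5, -1/14, 1)
Ac = (0, 0, -2/5, -971/840)
Σ b_i: (-192391/31800)·1 + 4631/1272·1 + 107996/19875·1 + (-13412/6625)·1 = 1 ✓
b·c: 4631/1272·4/5 + 107996/19875·(-1/14) + (-13412/6625)·1 = 1/2 ✓
b·c²: 4631/1272·16/25 + 107996/19875·1/196 + (-13412/6625)·1 = 1/3 ✓
b·Ac: 107996/19875·(-2/5) + (-13412/6625)·(-971/840) = 1/6 ✓
b·c³: 4631/1272·64/125 + 107996/19875·(-1/2744) + (-13412/6625)·1 = -15061/92750 ≠ 1/4 ⇒ order 3.
b·(c∘Ac): 107996/19875·1/35 + (-13412/6625)·(-971/840) = 99193/39750 ≠ 1/8
b·Ac²: 107996/19875·(-8/25) + (-13412/6625)·(-49801/58800) = -13457/556500 ≠ 1/12
b·A²c: (-13412/6625)·(-1/2) = 6706/6625 ≠ 1/24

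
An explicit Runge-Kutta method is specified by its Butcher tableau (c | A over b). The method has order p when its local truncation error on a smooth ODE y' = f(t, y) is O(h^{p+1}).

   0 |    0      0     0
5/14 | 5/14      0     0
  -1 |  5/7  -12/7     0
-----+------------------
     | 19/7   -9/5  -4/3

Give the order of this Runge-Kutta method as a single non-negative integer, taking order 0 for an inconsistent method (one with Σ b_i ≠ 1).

b = (19/7, -9/5, -4/3)
c = (0, 5/14, -1)
Ac = (0, 0, -30/49)
Σ b_i: 19/7·1 + (-9/5)·1 + (-4/3)·1 = -44/105 ≠ 1 ⇒ order 0.

0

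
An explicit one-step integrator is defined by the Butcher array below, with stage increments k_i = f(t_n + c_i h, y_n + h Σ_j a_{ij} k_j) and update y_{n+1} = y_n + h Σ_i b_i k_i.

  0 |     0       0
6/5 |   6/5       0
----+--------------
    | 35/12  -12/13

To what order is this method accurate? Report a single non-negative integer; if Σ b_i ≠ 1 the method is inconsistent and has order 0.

0

b = (35/12, -12/13)
c = (0, 6/5)
Σ b_i: 35/12·1 + (-12/13)·1 = 311/156 ≠ 1 ⇒ order 0.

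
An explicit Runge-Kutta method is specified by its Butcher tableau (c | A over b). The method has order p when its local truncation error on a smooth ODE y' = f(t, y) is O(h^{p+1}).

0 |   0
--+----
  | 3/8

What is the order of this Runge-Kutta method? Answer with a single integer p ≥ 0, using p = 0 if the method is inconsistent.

0

b = (3/8)
c = (0)
Σ b_i: 3/8·1 = 3/8 ≠ 1 ⇒ order 0.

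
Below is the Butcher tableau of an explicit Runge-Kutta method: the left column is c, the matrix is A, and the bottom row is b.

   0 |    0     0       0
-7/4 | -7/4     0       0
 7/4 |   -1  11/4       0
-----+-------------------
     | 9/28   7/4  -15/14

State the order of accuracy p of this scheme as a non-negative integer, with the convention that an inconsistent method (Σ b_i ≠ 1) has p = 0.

b = (9/28, 7/4, -15/14)
c = (0, -7/4, 7/4)
Ac = (0, 0, -77/16)
Σ b_i: 9/28·1 + 7/4·1 + (-15/14)·1 = 1 ✓
b·c: 7/4·(-7/4) + (-15/14)·7/4 = -79/16 ≠ 1/2 ⇒ order 1.

1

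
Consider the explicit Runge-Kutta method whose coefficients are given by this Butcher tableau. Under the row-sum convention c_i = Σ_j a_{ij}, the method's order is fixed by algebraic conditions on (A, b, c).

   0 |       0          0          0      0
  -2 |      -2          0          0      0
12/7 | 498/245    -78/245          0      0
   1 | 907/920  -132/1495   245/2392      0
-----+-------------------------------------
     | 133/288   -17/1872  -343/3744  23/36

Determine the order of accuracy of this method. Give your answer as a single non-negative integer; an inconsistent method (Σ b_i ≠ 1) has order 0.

b = (133/288, -17/1872, -343/3744, 23/36)
c = (0, -2, 12/7, 1)
Ac = (0, 0, 156/245, 81/230)
Σ b_i: 133/288·1 + (-17/1872)·1 + (-343/3744)·1 + 23/36·1 = 1 ✓
b·c: (-17/1872)·(-2) + (-343/3744)·12/7 + 23/36·1 = 1/2 ✓
b·c²: (-17/1872)·4 + (-343/3744)·144/49 + 23/36·1 = 1/3 ✓
b·Ac: (-343/3744)·156/245 + 23/36·81/230 = 1/6 ✓
b·c³: (-17/1872)·(-8) + (-343/3744)·1728/343 + 23/36·1 = 1/4 ✓
b·(c∘Ac): (-343/3744)·1872/1715 + 23/36·81/230 = 1/8 ✓
b·Ac²: (-343/3744)·(-312/245) + 23/36·(-6/115) = 1/12 ✓
b·A²c: 23/36·3/46 = 1/24 ✓; 4 stages ⇒ order 4.

4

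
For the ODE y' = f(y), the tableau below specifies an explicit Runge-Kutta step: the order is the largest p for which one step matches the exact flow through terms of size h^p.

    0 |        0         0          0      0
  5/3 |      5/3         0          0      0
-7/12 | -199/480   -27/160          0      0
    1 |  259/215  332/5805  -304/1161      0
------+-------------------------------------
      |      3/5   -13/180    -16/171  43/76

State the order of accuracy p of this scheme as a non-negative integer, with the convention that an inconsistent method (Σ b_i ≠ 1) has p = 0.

4

b = (3/5, -13/180, -16/171, 43/76)
c = (0, 5/3, -7/12, 1)
Ac = (0, 0, -9/32, 32/129)
Σ b_i: 3/5·1 + (-13/180)·1 + (-16/171)·1 + 43/76·1 = 1 ✓
b·c: (-13/180)·5/3 + (-16/171)·(-7/12) + 43/76·1 = 1/2 ✓
b·c²: (-13/180)·25/9 + (-16/171)·49/144 + 43/76·1 = 1/3 ✓
b·Ac: (-16/171)·(-9/32) + 43/76·32/129 = 1/6 ✓
b·c³: (-13/180)·125/27 + (-16/171)·(-343/1728) + 43/76·1 = 1/4 ✓
b·(c∘Ac): (-16/171)·21/128 + 43/76·32/129 = 1/8 ✓
b·Ac²: (-16/171)·(-15/32) + 43/76·3/43 = 1/12 ✓
b·A²c: 43/76·19/258 = 1/24 ✓; 4 stages ⇒ order 4.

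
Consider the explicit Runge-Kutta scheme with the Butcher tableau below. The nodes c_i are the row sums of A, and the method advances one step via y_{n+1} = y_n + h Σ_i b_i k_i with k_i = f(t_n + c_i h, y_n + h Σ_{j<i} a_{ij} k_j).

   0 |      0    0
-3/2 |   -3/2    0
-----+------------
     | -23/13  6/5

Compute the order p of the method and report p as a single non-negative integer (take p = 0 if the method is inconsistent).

0

b = (-23/13, 6/5)
c = (0, -3/2)
Σ b_i: (-23/13)·1 + 6/5·1 = -37/65 ≠ 1 ⇒ order 0.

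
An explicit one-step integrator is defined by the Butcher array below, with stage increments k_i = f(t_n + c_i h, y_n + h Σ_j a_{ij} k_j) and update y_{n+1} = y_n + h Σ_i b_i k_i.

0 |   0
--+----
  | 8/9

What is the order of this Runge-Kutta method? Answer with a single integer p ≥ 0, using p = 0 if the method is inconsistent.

b = (8/9)
c = (0)
Σ b_i: 8/9·1 = 8/9 ≠ 1 ⇒ order 0.

0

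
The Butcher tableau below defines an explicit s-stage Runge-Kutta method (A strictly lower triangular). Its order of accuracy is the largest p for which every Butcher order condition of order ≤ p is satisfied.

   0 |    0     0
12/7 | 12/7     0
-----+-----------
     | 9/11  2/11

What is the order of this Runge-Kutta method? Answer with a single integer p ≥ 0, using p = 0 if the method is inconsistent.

b = (9/11, 2/11)
c = (0, 12/7)
Σ b_i: 9/11·1 + 2/11·1 = 1 ✓
b·c: 2/11·12/7 = 24/77 ≠ 1/2 ⇒ order 1.

1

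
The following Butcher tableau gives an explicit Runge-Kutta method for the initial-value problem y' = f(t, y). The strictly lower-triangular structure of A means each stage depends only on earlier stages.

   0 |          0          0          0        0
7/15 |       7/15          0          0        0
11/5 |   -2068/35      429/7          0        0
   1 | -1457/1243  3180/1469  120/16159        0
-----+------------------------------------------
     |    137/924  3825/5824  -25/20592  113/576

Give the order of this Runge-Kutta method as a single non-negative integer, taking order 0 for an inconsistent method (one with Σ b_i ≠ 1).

b = (137/924, 3825/5824, -25/20592, 113/576)
c = (0, 7/15, 11/5, 1)
Ac = (0, 0, 143/5, 116/113)
Σ b_i: 137/924·1 + 3825/5824·1 + (-25/20592)·1 + 113/576·1 = 1 ✓
b·c: 3825/5824·7/15 + (-25/20592)·11/5 + 113/576·1 = 1/2 ✓
b·c²: 3825/5824·49/225 + (-25/20592)·121/25 + 113/576·1 = 1/3 ✓
b·Ac: (-25/20592)·143/5 + 113/576·116/113 = 1/6 ✓
b·c³: 3825/5824·343/3375 + (-25/20592)·1331/125 + 113/576·1 = 1/4 ✓
b·(c∘Ac): (-25/20592)·1573/25 + 113/576·116/113 = 1/8 ✓
b·Ac²: (-25/20592)·1001/75 + 113/576·172/339 = 1/12 ✓
b·A²c: 113/576·24/113 = 1/24 ✓; 4 stages ⇒ order 4.

4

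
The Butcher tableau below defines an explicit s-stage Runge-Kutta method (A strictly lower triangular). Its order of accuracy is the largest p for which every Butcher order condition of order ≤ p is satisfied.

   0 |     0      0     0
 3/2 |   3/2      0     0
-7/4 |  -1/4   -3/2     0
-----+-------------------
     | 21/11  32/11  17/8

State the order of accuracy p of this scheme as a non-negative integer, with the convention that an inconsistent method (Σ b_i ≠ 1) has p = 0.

0

b = (21/11, 32/11, 17/8)
c = (0, 3/2, -7/4)
Ac = (0, 0, -9/4)
Σ b_i: 21/11·1 + 32/11·1 + 17/8·1 = 611/88 ≠ 1 ⇒ order 0.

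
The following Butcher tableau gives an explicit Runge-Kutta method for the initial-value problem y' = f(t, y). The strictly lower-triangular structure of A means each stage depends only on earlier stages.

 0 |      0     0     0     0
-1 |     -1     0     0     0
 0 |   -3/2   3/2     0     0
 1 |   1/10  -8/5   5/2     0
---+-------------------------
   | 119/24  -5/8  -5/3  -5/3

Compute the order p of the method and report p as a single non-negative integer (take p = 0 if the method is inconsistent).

1

b = (119/24, -5/8, -5/3, -5/3)
c = (0, -1, 0, 1)
Ac = (0, 0, -3/2, 8/5)
Σ b_i: 119/24·1 + (-5/8)·1 + (-5/3)·1 + (-5/3)·1 = 1 ✓
b·c: (-5/8)·(-1) + (-5/3)·1 = -25/24 ≠ 1/2 ⇒ order 1.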